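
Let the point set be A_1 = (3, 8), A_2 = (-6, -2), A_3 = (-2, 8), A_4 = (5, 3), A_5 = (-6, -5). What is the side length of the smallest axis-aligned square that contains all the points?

The bounding box has width 11 and height 13.
An axis-aligned square enclosing the set must have side ≥ max(width, height).
So the minimum side is max(11, 13) = 13.

13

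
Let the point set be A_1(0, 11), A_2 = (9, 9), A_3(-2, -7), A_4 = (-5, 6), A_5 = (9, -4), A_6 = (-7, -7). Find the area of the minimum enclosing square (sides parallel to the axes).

The bounding box has width 16 and height 18.
An axis-aligned square enclosing the set must have side ≥ max(width, height).
So the minimum side is max(16, 18) = 18.
Area = 18² = 324.

324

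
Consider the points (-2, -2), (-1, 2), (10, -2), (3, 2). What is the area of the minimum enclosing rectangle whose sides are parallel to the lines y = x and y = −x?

90

In coordinates u = x + y, v = x − y the rectangle is axis-aligned; the map (x,y)→(u,v) scales areas by 2.
u-values: -4, 1, 8, 5; range = 8 − (-4) = 12.
v-values: 0, -3, 12, 1; range = 12 − (-3) = 15.
Area = (12 × 15) / 2 = 90.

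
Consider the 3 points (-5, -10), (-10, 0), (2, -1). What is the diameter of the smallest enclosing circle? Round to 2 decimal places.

13.35

Call the three points A, B, C in the order given.
Side lengths²: AB² = 125, AC² = 130, BC² = 145.
Since BC² = 145 < 130 + 125 = 255, the triangle is acute, so the smallest enclosing circle is the circumcircle.
Circumcentre = (-195/46, -155/46), r² = 47125/1058.
Diameter = 2r = 2√(47125/1058) ≈ 13.35.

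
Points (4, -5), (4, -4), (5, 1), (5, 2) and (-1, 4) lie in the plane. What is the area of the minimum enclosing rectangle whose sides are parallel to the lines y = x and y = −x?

56

In coordinates u = x + y, v = x − y the rectangle is axis-aligned; the map (x,y)→(u,v) scales areas by 2.
u-values: -1, 0, 6, 7, 3; range = 7 − (-1) = 8.
v-values: 9, 8, 4, 3, -5; range = 9 − (-5) = 14.
Area = (8 × 14) / 2 = 56.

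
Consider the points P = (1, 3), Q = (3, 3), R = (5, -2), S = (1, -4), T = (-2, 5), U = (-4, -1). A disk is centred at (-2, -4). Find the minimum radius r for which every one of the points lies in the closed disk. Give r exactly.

9

The required radius is the distance from (-2, -4) to the farthest point.
Squared distances: 58, 74, 53, 9, 81, 13.
Maximum is 81, attained at T.
r = √81 = 9.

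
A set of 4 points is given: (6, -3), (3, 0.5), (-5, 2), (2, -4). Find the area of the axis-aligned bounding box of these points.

x ranges over [-5, 6], width 11.
y ranges over [-4, 2], height 6.
Area = 11 × 6 = 66.

66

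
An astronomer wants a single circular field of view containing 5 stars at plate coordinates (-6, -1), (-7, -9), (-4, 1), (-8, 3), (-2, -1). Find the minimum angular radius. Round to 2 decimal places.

6.02

A smallest enclosing disk is always determined by at most three of the input points on its boundary.
The farthest pair is (-7, -9)–(-8, 3) with squared distance 145. The circle on this segment as diameter has centre (-7.5, -3) and r² = 145/4 = 36.25.
Check (-6, -1): distance² to centre = 6.25 ≤ 36.25, so it lies inside.
All remaining points lie in this disk, and no smaller disk contains both endpoints, so this is the minimum enclosing circle.
r = √(36.25) ≈ 6.02.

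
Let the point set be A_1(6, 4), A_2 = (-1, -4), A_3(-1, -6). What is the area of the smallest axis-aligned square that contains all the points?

100

The bounding box has width 7 and height 10.
An axis-aligned square enclosing the set must have side ≥ max(width, height).
So the minimum side is max(7, 10) = 10.
Area = 10² = 100.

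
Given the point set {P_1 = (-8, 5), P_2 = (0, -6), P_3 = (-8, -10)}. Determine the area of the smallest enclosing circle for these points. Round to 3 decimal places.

Side lengths²: P_1P_2² = 185, P_1P_3² = 225, P_2P_3² = 80.
Since P_1P_3² = 225 < 185 + 80 = 265, the triangle is acute, so the smallest enclosing circle is the circumcircle.
Circumcentre = (-6.75, -2.5), r² = 57.8125.
Area = π·r² = π·57.8125 ≈ 181.623.

181.623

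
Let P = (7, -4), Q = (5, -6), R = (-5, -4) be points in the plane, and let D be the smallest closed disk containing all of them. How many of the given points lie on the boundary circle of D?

Side lengths²: PQ² = 8, PR² = 144, QR² = 104.
Since PR² = 144 ≥ 104 + 8 = 112, the angle opposite PR is not acute, so the smallest enclosing circle has PR as diameter.
Centre = midpoint of PR = (1, -4), r² = 144/4 = 36.
The points at distance exactly r from the centre are P, R — 2 points.

2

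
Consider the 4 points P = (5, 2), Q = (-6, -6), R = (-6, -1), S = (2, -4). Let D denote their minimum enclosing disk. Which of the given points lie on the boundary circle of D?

The minimum enclosing circle of a finite set is fixed by two of the points (as a diameter) or three (as a circumcircle).
The farthest pair is P–Q with squared distance 185. The circle on this segment as diameter has centre (-0.5, -2) and r² = 185/4 = 46.25.
Check R: distance² to centre = 31.25 ≤ 46.25, so it lies inside.
All remaining points lie in this disk, and no smaller disk contains both endpoints, so this is the minimum enclosing circle.
The points at distance exactly r from the centre are P, Q — 2 points.

P, Q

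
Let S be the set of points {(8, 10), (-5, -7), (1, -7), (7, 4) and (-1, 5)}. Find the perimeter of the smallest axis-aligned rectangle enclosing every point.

Width = max x − min x = 8 − (-5) = 13.
Height = max y − min y = 10 − (-7) = 17.
Perimeter = 2(13 + 17) = 60.

60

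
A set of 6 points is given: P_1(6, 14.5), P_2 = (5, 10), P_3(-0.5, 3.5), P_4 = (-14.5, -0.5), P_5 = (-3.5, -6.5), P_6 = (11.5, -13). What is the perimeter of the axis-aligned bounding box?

107

Width = max x − min x = 11.5 − (-14.5) = 26.
Height = max y − min y = 14.5 − (-13) = 27.5.
Perimeter = 2(26 + 27.5) = 107.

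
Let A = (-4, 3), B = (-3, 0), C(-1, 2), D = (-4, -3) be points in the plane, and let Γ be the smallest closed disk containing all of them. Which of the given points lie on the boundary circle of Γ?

A smallest enclosing disk is always determined by at most three of the input points on its boundary.
The minimum enclosing circle is determined by three boundary points: A, C, D.
Their circumcentre is (-10/3, 0) with r² = 85/9.
The farthest remaining point B is at distance² 1/9 ≤ 85/9.
The points at distance exactly r from the centre are A, C, D — 3 points.

A, C, D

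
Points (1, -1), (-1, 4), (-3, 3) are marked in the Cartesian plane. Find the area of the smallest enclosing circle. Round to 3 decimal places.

25.307

Call the three points A, B, C in the order given.
Side lengths²: AB² = 29, AC² = 32, BC² = 5.
Since AC² = 32 < 29 + 5 = 34, the triangle is acute, so the smallest enclosing circle is the circumcircle.
Circumcentre = (-5/6, 7/6), r² = 145/18.
Area = π·r² = π·145/18 ≈ 25.307.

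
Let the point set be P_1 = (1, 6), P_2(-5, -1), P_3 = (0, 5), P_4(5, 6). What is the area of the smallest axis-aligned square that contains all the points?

100

The bounding box has width 10 and height 7.
An axis-aligned square enclosing the set must have side ≥ max(width, height).
So the minimum side is max(10, 7) = 10.
Area = 10² = 100.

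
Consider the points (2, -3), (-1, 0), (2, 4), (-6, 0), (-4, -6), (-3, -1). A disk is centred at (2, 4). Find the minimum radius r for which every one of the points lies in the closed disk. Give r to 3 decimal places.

The required radius is the distance from (2, 4) to the farthest point.
Squared distances: 49, 25, 0, 80, 136, 50.
Maximum is 136, attained at (-4, -6).
r = √136 ≈ 11.662.

11.662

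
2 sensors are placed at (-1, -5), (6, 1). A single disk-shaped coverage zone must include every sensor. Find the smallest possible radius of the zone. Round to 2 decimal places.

4.61

The smallest circle enclosing two points has them as diameter endpoints.
Centre = midpoint = (2.5, -2); r² = |(-1, -5)−(6, 1)|²/4 = 85/4 = 21.25.
r = √(21.25) ≈ 4.61.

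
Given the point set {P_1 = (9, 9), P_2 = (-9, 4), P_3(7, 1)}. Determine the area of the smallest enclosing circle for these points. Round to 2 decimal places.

Side lengths²: P_1P_2² = 349, P_1P_3² = 68, P_2P_3² = 265.
Since P_1P_2² = 349 ≥ 265 + 68 = 333, the angle opposite P_1P_2 is not acute, so the smallest enclosing circle has P_1P_2 as diameter.
Centre = midpoint of P_1P_2 = (0, 6.5), r² = 349/4 = 87.25.
Area = π·r² = π·87.25 ≈ 274.10.

274.10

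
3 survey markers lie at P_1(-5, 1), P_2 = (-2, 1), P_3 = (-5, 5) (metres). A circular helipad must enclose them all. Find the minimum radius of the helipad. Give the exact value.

Side lengths²: P_1P_2² = 9, P_1P_3² = 16, P_2P_3² = 25.
Since P_2P_3² = 25 ≥ 16 + 9 = 25, the angle opposite P_2P_3 is not acute, so the smallest enclosing circle has P_2P_3 as diameter.
Centre = midpoint of P_2P_3 = (-3.5, 3), r² = 25/4 = 6.25.
r = √(6.25) = 2.5.

2.5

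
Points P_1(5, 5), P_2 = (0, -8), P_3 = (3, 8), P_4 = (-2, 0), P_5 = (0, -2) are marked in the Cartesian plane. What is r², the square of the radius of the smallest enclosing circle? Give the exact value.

66.25

The minimum enclosing circle of a finite set is fixed by two of the points (as a diameter) or three (as a circumcircle).
The farthest pair is P_2–P_3 with squared distance 265. The circle on this segment as diameter has centre (1.5, 0) and r² = 265/4 = 66.25.
Check P_1: distance² to centre = 37.25 ≤ 66.25, so it lies inside.
All remaining points lie in this disk, and no smaller disk contains both endpoints, so this is the minimum enclosing circle.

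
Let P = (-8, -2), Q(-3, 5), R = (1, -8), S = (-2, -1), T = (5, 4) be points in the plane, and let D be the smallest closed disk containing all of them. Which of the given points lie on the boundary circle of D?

P, R, T

A smallest enclosing disk is always determined by at most three of the input points on its boundary.
The minimum enclosing circle is determined by three boundary points: P, R, T.
Their circumcentre is (-15/22, -17/22) with r² = 13325/242.
The farthest remaining point Q is at distance² 9365/242 ≤ 13325/242.
The points at distance exactly r from the centre are P, R, T — 3 points.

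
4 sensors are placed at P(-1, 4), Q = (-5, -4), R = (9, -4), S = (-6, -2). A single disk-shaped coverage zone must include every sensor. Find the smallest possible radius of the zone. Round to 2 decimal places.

The farthest pair is R–S with squared distance 229. The circle on this segment as diameter has centre (1.5, -3) and r² = 229/4 = 57.25.
Check P: distance² to centre = 55.25 ≤ 57.25, so it lies inside.
All remaining points lie in this disk, and no smaller disk contains both endpoints, so this is the minimum enclosing circle.
r = √(57.25) ≈ 7.57.

7.57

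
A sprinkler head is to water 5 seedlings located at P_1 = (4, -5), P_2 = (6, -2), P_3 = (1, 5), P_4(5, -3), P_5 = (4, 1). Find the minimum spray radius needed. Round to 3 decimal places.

5.220

The farthest pair is P_1–P_3 with squared distance 109. The circle on this segment as diameter has centre (2.5, 0) and r² = 109/4 = 27.25.
Check P_2: distance² to centre = 16.25 ≤ 27.25, so it lies inside.
All remaining points lie in this disk, and no smaller disk contains both endpoints, so this is the minimum enclosing circle.
r = √(27.25) ≈ 5.220.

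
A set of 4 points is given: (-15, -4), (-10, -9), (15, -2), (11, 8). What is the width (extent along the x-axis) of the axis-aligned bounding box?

max x = 15, min x = -15, so width = 30.

30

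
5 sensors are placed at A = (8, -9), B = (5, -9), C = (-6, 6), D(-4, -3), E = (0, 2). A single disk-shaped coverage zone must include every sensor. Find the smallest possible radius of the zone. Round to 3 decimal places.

10.259

The minimum enclosing circle of a finite set is fixed by two of the points (as a diameter) or three (as a circumcircle).
The farthest pair is A–C with squared distance 421. The circle on this segment as diameter has centre (1, -1.5) and r² = 421/4 = 105.25.
Check B: distance² to centre = 72.25 ≤ 105.25, so it lies inside.
All remaining points lie in this disk, and no smaller disk contains both endpoints, so this is the minimum enclosing circle.
r = √(105.25) ≈ 10.259.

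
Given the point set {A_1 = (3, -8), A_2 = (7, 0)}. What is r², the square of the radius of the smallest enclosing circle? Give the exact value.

The smallest circle enclosing two points has them as diameter endpoints.
Centre = midpoint = (5, -4); r² = |A_1A_2|²/4 = 80/4 = 20.

20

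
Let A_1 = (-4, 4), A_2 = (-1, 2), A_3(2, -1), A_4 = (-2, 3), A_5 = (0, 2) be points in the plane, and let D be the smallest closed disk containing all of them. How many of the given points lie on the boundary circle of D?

2

By Welzl's lemma the MEC is supported by two points (diametrically opposite) or three points (on a circumcircle).
The farthest pair is A_1–A_3 with squared distance 61. The circle on this segment as diameter has centre (-1, 1.5) and r² = 61/4 = 15.25.
Check A_2: distance² to centre = 0.25 ≤ 15.25, so it lies inside.
All remaining points lie in this disk, and no smaller disk contains both endpoints, so this is the minimum enclosing circle.
The points at distance exactly r from the centre are A_1, A_3 — 2 points.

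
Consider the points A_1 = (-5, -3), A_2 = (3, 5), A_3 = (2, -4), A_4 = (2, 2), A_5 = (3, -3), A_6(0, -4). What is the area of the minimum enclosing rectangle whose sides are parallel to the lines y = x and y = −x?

64

In coordinates u = x + y, v = x − y the rectangle is axis-aligned; the map (x,y)→(u,v) scales areas by 2.
u-values: -8, 8, -2, 4, 0, -4; range = 8 − (-8) = 16.
v-values: -2, -2, 6, 0, 6, 4; range = 6 − (-2) = 8.
Area = (16 × 8) / 2 = 64.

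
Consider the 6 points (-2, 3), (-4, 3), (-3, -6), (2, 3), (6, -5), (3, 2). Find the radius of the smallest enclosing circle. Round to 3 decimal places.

By Welzl's lemma the MEC is supported by two points (diametrically opposite) or three points (on a circumcircle).
The farthest pair is (-4, 3)–(6, -5) with squared distance 164. The circle on this segment as diameter has centre (1, -1) and r² = 164/4 = 41.
Check (-2, 3): distance² to centre = 25 ≤ 41, so it lies inside.
All remaining points lie in this disk, and no smaller disk contains both endpoints, so this is the minimum enclosing circle.
r = √41 ≈ 6.403.

6.403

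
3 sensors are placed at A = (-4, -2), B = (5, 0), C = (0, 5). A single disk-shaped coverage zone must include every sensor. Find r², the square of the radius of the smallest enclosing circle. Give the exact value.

5525/242

Side lengths²: AB² = 85, AC² = 65, BC² = 50.
Since AB² = 85 < 65 + 50 = 115, the triangle is acute, so the smallest enclosing circle is the circumcircle.
Circumcentre = (5/22, 5/22), r² = 5525/242.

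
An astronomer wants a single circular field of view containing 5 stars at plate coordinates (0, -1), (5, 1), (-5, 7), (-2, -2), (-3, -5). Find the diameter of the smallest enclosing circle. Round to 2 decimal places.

The minimum enclosing circle of a finite set is fixed by two of the points (as a diameter) or three (as a circumcircle).
The minimum enclosing circle is determined by three boundary points: (5, 1), (-5, 7), (-3, -5).
Their circumcentre is (-14/9, 38/27) with r² = 31450/729.
The farthest remaining point (-2, -2) is at distance² 8608/729 ≤ 31450/729.
Diameter = 2r = 2√(31450/729) ≈ 13.14.

13.14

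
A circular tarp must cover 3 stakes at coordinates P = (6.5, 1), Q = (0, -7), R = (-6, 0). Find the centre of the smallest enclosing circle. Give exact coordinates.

Side lengths²: PQ² = 106.25, PR² = 157.25, QR² = 85.
Since PR² = 157.25 < 106.25 + 85 = 191.25, the triangle is acute, so the smallest enclosing circle is the circumcircle.
Circumcentre = (15/44, -7/11), r² = 78625/1936.
Centre = (15/44, -7/11).

(15/44, -7/11)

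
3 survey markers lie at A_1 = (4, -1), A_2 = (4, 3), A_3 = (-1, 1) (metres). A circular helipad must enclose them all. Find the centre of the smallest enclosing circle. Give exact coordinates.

Side lengths²: A_1A_2² = 16, A_1A_3² = 29, A_2A_3² = 29.
Since A_2A_3² = 29 < 29 + 16 = 45, the triangle is acute, so the smallest enclosing circle is the circumcircle.
Circumcentre = (1.9, 1), r² = 8.41.
Centre = (1.9, 1).

(1.9, 1)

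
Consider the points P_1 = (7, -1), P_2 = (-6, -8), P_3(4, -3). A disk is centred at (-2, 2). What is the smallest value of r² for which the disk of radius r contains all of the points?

The required radius is the distance from (-2, 2) to the farthest point.
Squared distances: 90, 116, 61.
Maximum is 116, attained at P_2.

116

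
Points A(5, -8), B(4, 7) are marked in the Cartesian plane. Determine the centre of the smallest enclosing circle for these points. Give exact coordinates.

The smallest circle enclosing two points has them as diameter endpoints.
Centre = midpoint = (4.5, -0.5); r² = |AB|²/4 = 226/4 = 56.5.
Centre = (4.5, -0.5).

(4.5, -0.5)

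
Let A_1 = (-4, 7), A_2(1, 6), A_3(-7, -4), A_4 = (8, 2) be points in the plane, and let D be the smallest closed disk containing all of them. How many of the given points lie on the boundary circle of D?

3

A smallest enclosing disk is always determined by at most three of the input points on its boundary.
The minimum enclosing circle is determined by three boundary points: A_1, A_3, A_4.
Their circumcentre is (11/98, -3/98) with r² = 318565/4802.
The farthest remaining point A_2 is at distance² 178425/4802 ≤ 318565/4802.
The points at distance exactly r from the centre are A_1, A_3, A_4 — 3 points.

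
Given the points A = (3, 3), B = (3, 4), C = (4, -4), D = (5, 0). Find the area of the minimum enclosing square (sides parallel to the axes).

The bounding box has width 2 and height 8.
An axis-aligned square enclosing the set must have side ≥ max(width, height).
So the minimum side is max(2, 8) = 8.
Area = 8² = 64.

64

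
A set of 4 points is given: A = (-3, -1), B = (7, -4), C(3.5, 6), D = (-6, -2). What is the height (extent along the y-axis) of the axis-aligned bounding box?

10

max y = 6, min y = -4, so height = 10.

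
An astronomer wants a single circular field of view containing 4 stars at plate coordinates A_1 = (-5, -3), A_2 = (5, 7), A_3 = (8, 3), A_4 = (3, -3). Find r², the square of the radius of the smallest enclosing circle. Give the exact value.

A smallest enclosing disk is always determined by at most three of the input points on its boundary.
The minimum enclosing circle is determined by three boundary points: A_1, A_2, A_3.
Their circumcentre is (15/14, 13/14) with r² = 5125/98.
The farthest remaining point A_4 is at distance² 1877/98 ≤ 5125/98.

5125/98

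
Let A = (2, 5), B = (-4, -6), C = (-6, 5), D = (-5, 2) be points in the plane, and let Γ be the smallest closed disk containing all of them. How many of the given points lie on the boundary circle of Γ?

By Welzl's lemma the MEC is supported by two points (diametrically opposite) or three points (on a circumcircle).
The minimum enclosing circle is determined by three boundary points: A, B, C.
Their circumcentre is (-2, 1/22) with r² = 19625/484.
The farthest remaining point D is at distance² 6205/484 ≤ 19625/484.
The points at distance exactly r from the centre are A, B, C — 3 points.

3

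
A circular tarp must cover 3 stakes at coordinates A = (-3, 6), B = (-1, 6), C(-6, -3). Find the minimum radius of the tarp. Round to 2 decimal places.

Side lengths²: AB² = 4, AC² = 90, BC² = 106.
Since BC² = 106 ≥ 90 + 4 = 94, the angle opposite BC is not acute, so the smallest enclosing circle has BC as diameter.
Centre = midpoint of BC = (-3.5, 1.5), r² = 106/4 = 26.5.
r = √(26.5) ≈ 5.15.

5.15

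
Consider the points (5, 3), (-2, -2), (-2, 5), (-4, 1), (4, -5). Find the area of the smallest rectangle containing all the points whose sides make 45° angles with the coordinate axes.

96

In coordinates u = x + y, v = x − y the rectangle is axis-aligned; the map (x,y)→(u,v) scales areas by 2.
u-values: 8, -4, 3, -3, -1; range = 8 − (-4) = 12.
v-values: 2, 0, -7, -5, 9; range = 9 − (-7) = 16.
Area = (12 × 16) / 2 = 96.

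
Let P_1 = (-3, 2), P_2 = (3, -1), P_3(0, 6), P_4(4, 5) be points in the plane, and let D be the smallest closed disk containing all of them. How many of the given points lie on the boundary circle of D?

The minimum enclosing circle is determined by three boundary points: P_1, P_2, P_4.
Their circumcentre is (25/26, 63/26) with r² = 5365/338.
The farthest remaining point P_3 is at distance² 4637/338 ≤ 5365/338.
The points at distance exactly r from the centre are P_1, P_2, P_4 — 3 points.

3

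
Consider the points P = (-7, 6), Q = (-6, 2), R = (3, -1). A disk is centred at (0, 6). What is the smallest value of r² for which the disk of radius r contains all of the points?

The required radius is the distance from (0, 6) to the farthest point.
Squared distances: 49, 52, 58.
Maximum is 58, attained at R.

58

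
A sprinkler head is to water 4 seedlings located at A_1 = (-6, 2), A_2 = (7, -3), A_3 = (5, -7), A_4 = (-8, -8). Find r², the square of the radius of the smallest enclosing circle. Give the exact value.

6305/98

The minimum enclosing circle is determined by three boundary points: A_1, A_2, A_4.
Their circumcentre is (-13/14, -59/14) with r² = 6305/98.
The farthest remaining point A_3 is at distance² 4205/98 ≤ 6305/98.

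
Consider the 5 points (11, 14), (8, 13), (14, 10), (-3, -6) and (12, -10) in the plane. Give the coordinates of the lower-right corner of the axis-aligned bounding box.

x-range [-3, 14], y-range [-10, 14].
The lower-right corner is (14, -10).

(14, -10)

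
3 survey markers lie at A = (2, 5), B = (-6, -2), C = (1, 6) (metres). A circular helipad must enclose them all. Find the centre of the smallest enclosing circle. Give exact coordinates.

(-67/30, 53/30)

Side lengths²: AB² = 113, AC² = 2, BC² = 113.
Since BC² = 113 < 113 + 2 = 115, the triangle is acute, so the smallest enclosing circle is the circumcircle.
Circumcentre = (-67/30, 53/30), r² = 12769/450.
Centre = (-67/30, 53/30).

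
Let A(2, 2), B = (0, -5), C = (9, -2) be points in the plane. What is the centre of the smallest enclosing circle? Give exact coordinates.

(157/38, -91/38)

Side lengths²: AB² = 53, AC² = 65, BC² = 90.
Since BC² = 90 < 65 + 53 = 118, the triangle is acute, so the smallest enclosing circle is the circumcircle.
Circumcentre = (157/38, -91/38), r² = 17225/722.
Centre = (157/38, -91/38).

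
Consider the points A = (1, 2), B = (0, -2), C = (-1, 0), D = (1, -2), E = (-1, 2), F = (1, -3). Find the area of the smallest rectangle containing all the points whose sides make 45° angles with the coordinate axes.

17.5

In coordinates u = x + y, v = x − y the rectangle is axis-aligned; the map (x,y)→(u,v) scales areas by 2.
u-values: 3, -2, -1, -1, 1, -2; range = 3 − (-2) = 5.
v-values: -1, 2, -1, 3, -3, 4; range = 4 − (-3) = 7.
Area = (5 × 7) / 2 = 17.5.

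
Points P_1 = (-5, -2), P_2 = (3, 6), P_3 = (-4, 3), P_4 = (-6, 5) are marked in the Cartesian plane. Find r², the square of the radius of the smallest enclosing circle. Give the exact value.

32.03125

The minimum enclosing circle of a finite set is fixed by two of the points (as a diameter) or three (as a circumcircle).
The minimum enclosing circle is determined by three boundary points: P_1, P_2, P_4.
Their circumcentre is (-1.125, 2.125) with r² = 32.03125.
The farthest remaining point P_3 is at distance² 9.03125 ≤ 32.03125.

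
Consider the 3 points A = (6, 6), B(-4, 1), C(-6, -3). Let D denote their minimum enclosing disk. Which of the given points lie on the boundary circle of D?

A, C

Side lengths²: AB² = 125, AC² = 225, BC² = 20.
Since AC² = 225 ≥ 125 + 20 = 145, the angle opposite AC is not acute, so the smallest enclosing circle has AC as diameter.
Centre = midpoint of AC = (0, 1.5), r² = 225/4 = 56.25.
The points at distance exactly r from the centre are A, C — 2 points.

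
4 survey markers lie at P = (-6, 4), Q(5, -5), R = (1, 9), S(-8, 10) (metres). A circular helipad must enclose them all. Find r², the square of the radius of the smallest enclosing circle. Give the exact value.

98.5

A smallest enclosing disk is always determined by at most three of the input points on its boundary.
The farthest pair is Q–S with squared distance 394. The circle on this segment as diameter has centre (-1.5, 2.5) and r² = 394/4 = 98.5.
Check P: distance² to centre = 22.5 ≤ 98.5, so it lies inside.
All remaining points lie in this disk, and no smaller disk contains both endpoints, so this is the minimum enclosing circle.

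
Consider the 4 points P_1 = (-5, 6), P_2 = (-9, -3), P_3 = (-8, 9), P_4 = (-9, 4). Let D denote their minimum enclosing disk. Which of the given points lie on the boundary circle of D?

P_2, P_3

By Welzl's lemma the MEC is supported by two points (diametrically opposite) or three points (on a circumcircle).
The farthest pair is P_2–P_3 with squared distance 145. The circle on this segment as diameter has centre (-8.5, 3) and r² = 145/4 = 36.25.
Check P_1: distance² to centre = 21.25 ≤ 36.25, so it lies inside.
All remaining points lie in this disk, and no smaller disk contains both endpoints, so this is the minimum enclosing circle.
The points at distance exactly r from the centre are P_2, P_3 — 2 points.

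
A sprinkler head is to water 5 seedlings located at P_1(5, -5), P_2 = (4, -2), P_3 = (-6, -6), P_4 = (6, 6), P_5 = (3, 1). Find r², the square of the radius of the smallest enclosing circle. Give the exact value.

The minimum enclosing circle of a finite set is fixed by two of the points (as a diameter) or three (as a circumcircle).
The farthest pair is P_3–P_4 with squared distance 288. The circle on this segment as diameter has centre (0, 0) and r² = 288/4 = 72.
Check P_1: distance² to centre = 50 ≤ 72, so it lies inside.
All remaining points lie in this disk, and no smaller disk contains both endpoints, so this is the minimum enclosing circle.

72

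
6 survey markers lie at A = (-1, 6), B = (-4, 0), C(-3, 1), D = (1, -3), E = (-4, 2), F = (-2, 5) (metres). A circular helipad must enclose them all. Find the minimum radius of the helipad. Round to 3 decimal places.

By Welzl's lemma the MEC is supported by two points (diametrically opposite) or three points (on a circumcircle).
The farthest pair is A–D with squared distance 85. The circle on this segment as diameter has centre (0, 1.5) and r² = 85/4 = 21.25.
Check B: distance² to centre = 18.25 ≤ 21.25, so it lies inside.
All remaining points lie in this disk, and no smaller disk contains both endpoints, so this is the minimum enclosing circle.
r = √(21.25) ≈ 4.610.

4.610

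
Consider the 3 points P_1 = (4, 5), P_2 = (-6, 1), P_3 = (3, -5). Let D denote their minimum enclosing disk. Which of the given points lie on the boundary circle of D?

P_1, P_2, P_3

Side lengths²: P_1P_2² = 116, P_1P_3² = 101, P_2P_3² = 117.
Since P_2P_3² = 117 < 116 + 101 = 217, the triangle is acute, so the smallest enclosing circle is the circumcircle.
Circumcentre = (0.0625, 0.34375), r² = 37.1845703125.
The points at distance exactly r from the centre are P_1, P_2, P_3 — 3 points.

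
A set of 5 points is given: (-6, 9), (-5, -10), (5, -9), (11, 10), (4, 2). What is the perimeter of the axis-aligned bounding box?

Width = max x − min x = 11 − (-6) = 17.
Height = max y − min y = 10 − (-10) = 20.
Perimeter = 2(17 + 20) = 74.

74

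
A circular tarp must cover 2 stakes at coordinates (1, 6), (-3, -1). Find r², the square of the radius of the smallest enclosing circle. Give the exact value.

16.25

The smallest circle enclosing two points has them as diameter endpoints.
Centre = midpoint = (-1, 2.5); r² = |(1, 6)−(-3, -1)|²/4 = 65/4 = 16.25.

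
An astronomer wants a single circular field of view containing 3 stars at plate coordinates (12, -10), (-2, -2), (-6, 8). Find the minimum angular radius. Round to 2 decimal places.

12.73

Call the three points A, B, C in the order given.
Side lengths²: AB² = 260, AC² = 648, BC² = 116.
Since AC² = 648 ≥ 260 + 116 = 376, the angle opposite AC is not acute, so the smallest enclosing circle has AC as diameter.
Centre = midpoint of AC = (3, -1), r² = 648/4 = 162.
r = √162 ≈ 12.73.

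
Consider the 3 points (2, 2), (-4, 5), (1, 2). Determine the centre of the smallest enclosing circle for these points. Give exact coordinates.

(-1, 3.5)

Call the three points A, B, C in the order given.
Side lengths²: AB² = 45, AC² = 1, BC² = 34.
Since AB² = 45 ≥ 34 + 1 = 35, the angle opposite AB is not acute, so the smallest enclosing circle has AB as diameter.
Centre = midpoint of AB = (-1, 3.5), r² = 45/4 = 11.25.
Centre = (-1, 3.5).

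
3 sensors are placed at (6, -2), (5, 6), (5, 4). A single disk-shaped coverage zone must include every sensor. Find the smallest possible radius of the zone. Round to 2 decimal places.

Call the three points A, B, C in the order given.
Side lengths²: AB² = 65, AC² = 37, BC² = 4.
Since AB² = 65 ≥ 37 + 4 = 41, the angle opposite AB is not acute, so the smallest enclosing circle has AB as diameter.
Centre = midpoint of AB = (5.5, 2), r² = 65/4 = 16.25.
r = √(16.25) ≈ 4.03.

4.03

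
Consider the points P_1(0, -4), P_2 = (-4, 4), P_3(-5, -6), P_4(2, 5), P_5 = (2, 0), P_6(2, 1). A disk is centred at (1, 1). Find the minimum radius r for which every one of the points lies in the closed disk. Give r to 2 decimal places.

9.22

The required radius is the distance from (1, 1) to the farthest point.
Squared distances: 26, 34, 85, 17, 2, 1.
Maximum is 85, attained at P_3.
r = √85 ≈ 9.22.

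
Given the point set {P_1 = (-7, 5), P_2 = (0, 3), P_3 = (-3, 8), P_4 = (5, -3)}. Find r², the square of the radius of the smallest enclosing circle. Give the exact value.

The minimum enclosing circle is determined by three boundary points: P_1, P_3, P_4.
Their circumcentre is (-16/17, 37/34) with r² = 60125/1156.
The farthest remaining point P_2 is at distance² 5249/1156 ≤ 60125/1156.

60125/1156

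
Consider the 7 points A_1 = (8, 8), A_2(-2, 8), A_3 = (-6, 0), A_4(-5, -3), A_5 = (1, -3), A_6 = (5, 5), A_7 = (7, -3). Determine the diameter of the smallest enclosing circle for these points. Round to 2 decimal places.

The farthest pair is A_1–A_4 with squared distance 290. The circle on this segment as diameter has centre (1.5, 2.5) and r² = 290/4 = 72.5.
Check A_2: distance² to centre = 42.5 ≤ 72.5, so it lies inside.
All remaining points lie in this disk, and no smaller disk contains both endpoints, so this is the minimum enclosing circle.
Diameter = 2r = 2√(72.5) ≈ 17.03.

17.03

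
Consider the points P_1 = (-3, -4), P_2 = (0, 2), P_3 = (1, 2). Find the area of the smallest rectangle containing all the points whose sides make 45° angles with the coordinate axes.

In coordinates u = x + y, v = x − y the rectangle is axis-aligned; the map (x,y)→(u,v) scales areas by 2.
u-values: -7, 2, 3; range = 3 − (-7) = 10.
v-values: 1, -2, -1; range = 1 − (-2) = 3.
Area = (10 × 3) / 2 = 15.

15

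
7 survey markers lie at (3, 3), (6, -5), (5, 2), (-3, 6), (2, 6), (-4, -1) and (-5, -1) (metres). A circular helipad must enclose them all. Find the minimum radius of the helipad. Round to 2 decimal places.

7.11

By Welzl's lemma the MEC is supported by two points (diametrically opposite) or three points (on a circumcircle).
The farthest pair is (6, -5)–(-3, 6) with squared distance 202. The circle on this segment as diameter has centre (1.5, 0.5) and r² = 202/4 = 50.5.
Check (3, 3): distance² to centre = 8.5 ≤ 50.5, so it lies inside.
All remaining points lie in this disk, and no smaller disk contains both endpoints, so this is the minimum enclosing circle.
r = √(50.5) ≈ 7.11.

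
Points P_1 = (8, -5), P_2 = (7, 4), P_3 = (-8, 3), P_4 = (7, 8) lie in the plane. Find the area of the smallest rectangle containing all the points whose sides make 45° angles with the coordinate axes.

240

In coordinates u = x + y, v = x − y the rectangle is axis-aligned; the map (x,y)→(u,v) scales areas by 2.
u-values: 3, 11, -5, 15; range = 15 − (-5) = 20.
v-values: 13, 3, -11, -1; range = 13 − (-11) = 24.
Area = (20 × 24) / 2 = 240.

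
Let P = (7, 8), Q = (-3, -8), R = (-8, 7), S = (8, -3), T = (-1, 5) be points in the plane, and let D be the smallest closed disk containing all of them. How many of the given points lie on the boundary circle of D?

3

A smallest enclosing disk is always determined by at most three of the input points on its boundary.
The minimum enclosing circle is determined by three boundary points: P, Q, R.
Their circumcentre is (-2/23, 30/23) with r² = 50285/529.
The farthest remaining point S is at distance² 44397/529 ≤ 50285/529.
The points at distance exactly r from the centre are P, Q, R — 3 points.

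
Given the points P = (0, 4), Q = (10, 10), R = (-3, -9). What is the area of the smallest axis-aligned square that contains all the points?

361

The bounding box has width 13 and height 19.
An axis-aligned square enclosing the set must have side ≥ max(width, height).
So the minimum side is max(13, 19) = 19.
Area = 19² = 361.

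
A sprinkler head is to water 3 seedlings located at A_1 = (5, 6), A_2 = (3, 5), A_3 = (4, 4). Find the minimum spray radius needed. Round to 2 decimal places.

Side lengths²: A_1A_2² = 5, A_1A_3² = 5, A_2A_3² = 2.
Since A_1A_3² = 5 < 5 + 2 = 7, the triangle is acute, so the smallest enclosing circle is the circumcircle.
Circumcentre = (25/6, 31/6), r² = 25/18.
r = √(25/18) ≈ 1.18.

1.18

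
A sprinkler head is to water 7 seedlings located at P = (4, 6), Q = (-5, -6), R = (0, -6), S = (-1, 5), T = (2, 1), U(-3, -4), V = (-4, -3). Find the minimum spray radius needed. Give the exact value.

By Welzl's lemma the MEC is supported by two points (diametrically opposite) or three points (on a circumcircle).
The farthest pair is P–Q with squared distance 225. The circle on this segment as diameter has centre (-0.5, 0) and r² = 225/4 = 56.25.
Check R: distance² to centre = 36.25 ≤ 56.25, so it lies inside.
All remaining points lie in this disk, and no smaller disk contains both endpoints, so this is the minimum enclosing circle.
r = √(56.25) = 7.5.

7.5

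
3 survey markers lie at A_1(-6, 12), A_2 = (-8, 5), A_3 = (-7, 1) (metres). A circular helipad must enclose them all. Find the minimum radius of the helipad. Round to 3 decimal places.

Side lengths²: A_1A_2² = 53, A_1A_3² = 122, A_2A_3² = 17.
Since A_1A_3² = 122 ≥ 53 + 17 = 70, the angle opposite A_1A_3 is not acute, so the smallest enclosing circle has A_1A_3 as diameter.
Centre = midpoint of A_1A_3 = (-6.5, 6.5), r² = 122/4 = 30.5.
r = √(30.5) ≈ 5.523.

5.523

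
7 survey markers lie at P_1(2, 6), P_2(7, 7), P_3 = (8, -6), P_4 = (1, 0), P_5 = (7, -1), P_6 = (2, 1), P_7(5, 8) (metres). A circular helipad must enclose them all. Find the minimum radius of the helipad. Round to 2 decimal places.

The farthest pair is P_3–P_7 with squared distance 205. The circle on this segment as diameter has centre (6.5, 1) and r² = 205/4 = 51.25.
Check P_1: distance² to centre = 45.25 ≤ 51.25, so it lies inside.
All remaining points lie in this disk, and no smaller disk contains both endpoints, so this is the minimum enclosing circle.
r = √(51.25) ≈ 7.16.

7.16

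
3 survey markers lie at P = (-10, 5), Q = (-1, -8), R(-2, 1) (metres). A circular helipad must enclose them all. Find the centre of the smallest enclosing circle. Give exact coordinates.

Side lengths²: PQ² = 250, PR² = 80, QR² = 82.
Since PQ² = 250 ≥ 82 + 80 = 162, the angle opposite PQ is not acute, so the smallest enclosing circle has PQ as diameter.
Centre = midpoint of PQ = (-5.5, -1.5), r² = 250/4 = 62.5.
Centre = (-5.5, -1.5).

(-5.5, -1.5)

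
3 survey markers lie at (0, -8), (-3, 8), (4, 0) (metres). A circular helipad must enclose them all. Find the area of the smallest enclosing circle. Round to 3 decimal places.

Call the three points A, B, C in the order given.
Side lengths²: AB² = 265, AC² = 80, BC² = 113.
Since AB² = 265 ≥ 113 + 80 = 193, the angle opposite AB is not acute, so the smallest enclosing circle has AB as diameter.
Centre = midpoint of AB = (-1.5, 0), r² = 265/4 = 66.25.
Area = π·r² = π·66.25 ≈ 208.131.

208.131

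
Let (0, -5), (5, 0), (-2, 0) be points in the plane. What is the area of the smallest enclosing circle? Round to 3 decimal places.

Call the three points A, B, C in the order given.
Side lengths²: AB² = 50, AC² = 29, BC² = 49.
Since AB² = 50 < 49 + 29 = 78, the triangle is acute, so the smallest enclosing circle is the circumcircle.
Circumcentre = (1.5, -1.5), r² = 14.5.
Area = π·r² = π·14.5 ≈ 45.553.

45.553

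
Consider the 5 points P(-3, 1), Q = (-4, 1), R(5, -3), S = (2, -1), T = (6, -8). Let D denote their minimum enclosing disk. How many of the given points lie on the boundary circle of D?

2

A smallest enclosing disk is always determined by at most three of the input points on its boundary.
The farthest pair is Q–T with squared distance 181. The circle on this segment as diameter has centre (1, -3.5) and r² = 181/4 = 45.25.
Check P: distance² to centre = 36.25 ≤ 45.25, so it lies inside.
All remaining points lie in this disk, and no smaller disk contains both endpoints, so this is the minimum enclosing circle.
The points at distance exactly r from the centre are Q, T — 2 points.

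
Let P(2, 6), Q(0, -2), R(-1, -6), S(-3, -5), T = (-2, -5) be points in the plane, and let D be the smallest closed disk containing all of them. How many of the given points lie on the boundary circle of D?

The farthest pair is P–R with squared distance 153. The circle on this segment as diameter has centre (0.5, 0) and r² = 153/4 = 38.25.
Check Q: distance² to centre = 4.25 ≤ 38.25, so it lies inside.
All remaining points lie in this disk, and no smaller disk contains both endpoints, so this is the minimum enclosing circle.
The points at distance exactly r from the centre are P, R — 2 points.

2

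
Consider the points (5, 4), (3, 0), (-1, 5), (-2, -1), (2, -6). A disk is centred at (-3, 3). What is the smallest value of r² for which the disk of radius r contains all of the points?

106

The required radius is the distance from (-3, 3) to the farthest point.
Squared distances: 65, 45, 8, 17, 106.
Maximum is 106, attained at (2, -6).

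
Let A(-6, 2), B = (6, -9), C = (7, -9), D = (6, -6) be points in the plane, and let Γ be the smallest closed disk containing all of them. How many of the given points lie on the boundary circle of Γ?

2

The minimum enclosing circle of a finite set is fixed by two of the points (as a diameter) or three (as a circumcircle).
The farthest pair is A–C with squared distance 290. The circle on this segment as diameter has centre (0.5, -3.5) and r² = 290/4 = 72.5.
Check B: distance² to centre = 60.5 ≤ 72.5, so it lies inside.
All remaining points lie in this disk, and no smaller disk contains both endpoints, so this is the minimum enclosing circle.
The points at distance exactly r from the centre are A, C — 2 points.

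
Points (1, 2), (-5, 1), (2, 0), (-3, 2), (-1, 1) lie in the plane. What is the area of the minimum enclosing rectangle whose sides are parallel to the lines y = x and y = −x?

In coordinates u = x + y, v = x − y the rectangle is axis-aligned; the map (x,y)→(u,v) scales areas by 2.
u-values: 3, -4, 2, -1, 0; range = 3 − (-4) = 7.
v-values: -1, -6, 2, -5, -2; range = 2 − (-6) = 8.
Area = (7 × 8) / 2 = 28.

28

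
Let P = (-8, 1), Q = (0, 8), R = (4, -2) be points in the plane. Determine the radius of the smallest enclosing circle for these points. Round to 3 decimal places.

Side lengths²: PQ² = 113, PR² = 153, QR² = 116.
Since PR² = 153 < 116 + 113 = 229, the triangle is acute, so the smallest enclosing circle is the circumcircle.
Circumcentre = (-53/36, 29/18), r² = 55709/1296.
r = √(55709/1296) ≈ 6.556.

6.556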